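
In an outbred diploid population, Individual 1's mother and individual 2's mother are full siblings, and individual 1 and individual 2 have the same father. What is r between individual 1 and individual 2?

Wright's path rule: contributions from independent ancestry routes add.
Individual 1 and individual 2 are related in two ways: first cousins through their mothers (r = 1/8) and half-sibs through their shared father (r = 1/4).
r = 1/8 + 1/4 = 0.375.

0.375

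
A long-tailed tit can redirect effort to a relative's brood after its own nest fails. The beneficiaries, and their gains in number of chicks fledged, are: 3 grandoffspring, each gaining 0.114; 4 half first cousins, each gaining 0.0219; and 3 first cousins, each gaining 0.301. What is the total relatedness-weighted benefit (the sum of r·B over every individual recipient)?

r to a grandoffspring = 0.25 (two parent–offspring links: r = (1/2)^2 = 1/4).
r to a half first cousin = 0.0625 (half first cousins share one grandparent — one path of length 4: r = (1/2)^4 = 1/16).
r to a first cousin = 1/8 (first cousins share one grandparent pair — two paths of length 4: r = 2·(1/2)^4 = 1/8).
Summing one r·B term per recipient: 3·0.25·0.114 + 4·0.0625·0.0219 + 3·0.125·0.301 = 0.20385.

0.20385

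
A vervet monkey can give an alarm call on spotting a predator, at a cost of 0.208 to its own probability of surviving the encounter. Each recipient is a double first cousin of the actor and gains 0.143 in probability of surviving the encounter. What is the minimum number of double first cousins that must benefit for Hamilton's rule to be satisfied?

6

r to a double first cousin = 1/4 (double first cousins share both grandparent pairs — four paths of length 4: r = 4·(1/2)^4 = 1/4).
Hamilton's rule: n·r·B > C  ⇒  n > C/(r·B) = 0.208/(0.25·0.143) = 5.818.
The smallest integer exceeding 5.818 is 6.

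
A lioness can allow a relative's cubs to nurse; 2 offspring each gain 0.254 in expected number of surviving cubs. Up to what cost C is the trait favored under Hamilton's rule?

0.254

r to an offspring = 1/2 (one parent–offspring link: r = (1/2)^1 = 1/2).
Hamilton's rule: n·r·B > C, so the trait is favored while C < n·r·B = 2·0.5·0.254 = 0.254.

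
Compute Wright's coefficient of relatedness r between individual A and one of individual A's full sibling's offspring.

0.25

Each parent–offspring link contributes a factor of 1/2, and independent paths through distinct common ancestors add.
Full aunt/uncle↔niece/nephew: two paths of length 3 through the shared grandparent pair: r = 2·(1/2)^3 = 1/4.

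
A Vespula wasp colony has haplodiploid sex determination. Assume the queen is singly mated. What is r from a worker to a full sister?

Haplodiploid full sisters inherit their father's entire haploid genome identically (contributing 1/2) and on average half of their mother's contribution (1/2 · 1/2 = 1/4); r = 1/2 + 1/4 = 3/4.

0.75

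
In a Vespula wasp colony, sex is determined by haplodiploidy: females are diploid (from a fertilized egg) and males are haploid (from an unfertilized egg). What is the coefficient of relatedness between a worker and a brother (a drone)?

0.25

Her haploid brother carries none of their father's genes and a random half of their mother's genome; that half matches the maternal half of her own genome with probability 1/2: r = 1/2 · 1/2 = 1/4.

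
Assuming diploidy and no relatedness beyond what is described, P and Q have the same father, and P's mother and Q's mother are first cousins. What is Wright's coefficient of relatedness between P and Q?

0.28125

With two independent routes of shared ancestry, r is the sum of the two contributions.
P and Q are related in two ways: half-sibs through their shared father (r = 1/4) and second cousins through their mothers (r = 1/32).
r = 1/4 + 1/32 = 0.28125.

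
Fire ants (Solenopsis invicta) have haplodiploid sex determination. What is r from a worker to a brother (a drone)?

Her haploid brother carries none of their father's genes and a random half of their mother's genome; that half matches the maternal half of her own genome with probability 1/2: r = 1/2 · 1/2 = 1/4.

0.25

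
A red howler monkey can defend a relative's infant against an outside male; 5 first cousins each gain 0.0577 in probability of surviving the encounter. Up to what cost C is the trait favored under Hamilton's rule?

0.0360625

r to a first cousin = 1/8 (first cousins share one grandparent pair — two paths of length 4: r = 2·(1/2)^4 = 1/8).
Hamilton's rule: n·r·B > C, so the trait is favored while C < n·r·B = 5·0.125·0.0577 = 0.0360625.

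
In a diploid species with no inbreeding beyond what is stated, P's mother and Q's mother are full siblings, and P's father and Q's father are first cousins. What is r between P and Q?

Independent pedigree routes through distinct common ancestors add.
P and Q are related in two ways: first cousins through their mothers (r = 1/8) and second cousins through their fathers (r = 1/32).
r = 1/8 + 1/32 = 5/32 = 0.15625.

0.15625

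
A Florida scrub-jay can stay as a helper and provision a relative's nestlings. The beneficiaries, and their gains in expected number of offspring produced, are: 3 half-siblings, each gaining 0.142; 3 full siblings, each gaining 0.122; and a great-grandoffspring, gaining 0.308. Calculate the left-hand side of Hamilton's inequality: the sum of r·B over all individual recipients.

r to a half-sibling = 1/4 (half-sibs share one parent — one path of length 2: r = (1/2)^2 = 1/4).
r to a full sibling = 1/2 (full sibs share both parents — two paths of length 2: r = 2·(1/2)^2 = 1/2).
r to a great-grandoffspring = 1/8 (three parent–offspring links: r = (1/2)^3 = 1/8).
Summing one r·B term per recipient: 3·0.25·0.142 + 3·0.5·0.122 + 1·0.125·0.308 = 0.328.

0.328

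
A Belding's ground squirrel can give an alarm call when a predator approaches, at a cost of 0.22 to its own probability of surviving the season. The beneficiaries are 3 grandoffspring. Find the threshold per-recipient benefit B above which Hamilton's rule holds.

r to a grandoffspring = 0.25 (two parent–offspring links: r = (1/2)^2 = 1/4).
Hamilton's rule with n recipients of equal r: n·r·B > C, so B > C/(n·r) = 0.22/(3·0.25) = 0.2933.

0.2933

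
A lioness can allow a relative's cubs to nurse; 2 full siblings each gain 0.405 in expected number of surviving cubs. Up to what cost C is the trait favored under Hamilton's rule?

0.405

r to a full sibling = 0.5 (full sibs share both parents — two paths of length 2: r = 2·(1/2)^2 = 1/2).
Hamilton's rule: n·r·B > C, so the trait is favored while C < n·r·B = 2·0.5·0.405 = 0.405.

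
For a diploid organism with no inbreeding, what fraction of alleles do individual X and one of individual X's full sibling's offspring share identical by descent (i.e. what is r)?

Each parent–offspring link contributes a factor of 1/2, and independent paths through distinct common ancestors add.
Full aunt/uncle↔niece/nephew: two paths of length 3 through the shared grandparent pair: r = 2·(1/2)^3 = 1/4.

0.25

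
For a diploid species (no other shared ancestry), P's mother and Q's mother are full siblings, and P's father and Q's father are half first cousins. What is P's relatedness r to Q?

0.140625

Independent pedigree routes through distinct common ancestors add.
P and Q are related in two ways: first cousins through their mothers (r = 1/8) and half second cousins through their fathers (r = 1/64).
r = 1/8 + 1/64 = 0.140625.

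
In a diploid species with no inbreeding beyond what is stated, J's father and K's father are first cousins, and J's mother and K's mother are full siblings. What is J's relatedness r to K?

0.15625

Relatedness sums over independent paths through distinct common ancestors.
J and K are related in two ways: second cousins through their fathers (r = 1/32) and first cousins through their mothers (r = 1/8).
r = 1/32 + 1/8 = 5/32 = 0.15625.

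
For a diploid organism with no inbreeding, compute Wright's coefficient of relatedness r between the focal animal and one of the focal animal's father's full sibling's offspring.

Each parent–offspring link contributes a factor of 1/2, and independent paths through distinct common ancestors add.
First cousins share one grandparent pair — two paths of length 4: r = 2·(1/2)^4 = 1/8.

0.125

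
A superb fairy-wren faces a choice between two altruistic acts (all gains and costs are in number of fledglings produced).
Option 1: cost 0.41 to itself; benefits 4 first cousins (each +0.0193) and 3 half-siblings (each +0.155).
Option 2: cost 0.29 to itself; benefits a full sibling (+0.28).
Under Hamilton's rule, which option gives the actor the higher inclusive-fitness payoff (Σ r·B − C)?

Option 2

Option 1: r to a first cousin = 0.125.
Option 1: r to a half-sibling = 0.25.
Option 1: Σ r·B − C = (4·0.125·0.0193 + 3·0.25·0.155) − 0.41 = -0.2841.
Option 2: r to a full sibling = 0.5.
Option 2: Σ r·B − C = (1·0.5·0.28) − 0.29 = -0.15.
Option 2 has the higher net inclusive-fitness payoff.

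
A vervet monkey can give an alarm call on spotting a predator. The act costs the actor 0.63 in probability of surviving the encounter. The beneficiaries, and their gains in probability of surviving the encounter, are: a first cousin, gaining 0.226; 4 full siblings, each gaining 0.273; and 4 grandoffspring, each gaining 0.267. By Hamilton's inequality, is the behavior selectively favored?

Hamilton's rule: the trait is favored when the sum of r·B over every recipient exceeds the actor's cost C.
r to a first cousin = 1/8 (first cousins share one grandparent pair — two paths of length 4: r = 2·(1/2)^4 = 1/8).
r to a full sibling = 0.5 (full sibs share both parents — two paths of length 2: r = 2·(1/2)^2 = 1/2).
r to a grandoffspring = 0.25 (two parent–offspring links: r = (1/2)^2 = 1/4).
Summing one r·B term per recipient: 1·0.125·0.226 + 4·0.5·0.273 + 4·0.25·0.267 = 0.84125.
0.84125 > 0.63: the indirect benefit exceeds the cost.

Yes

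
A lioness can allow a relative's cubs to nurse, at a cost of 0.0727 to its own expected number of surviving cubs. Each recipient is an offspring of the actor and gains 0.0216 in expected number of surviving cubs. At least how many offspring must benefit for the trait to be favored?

r to an offspring = 1/2 (one parent–offspring link: r = (1/2)^1 = 1/2).
Hamilton's rule: n·r·B > C  ⇒  n > C/(r·B) = 0.0727/(0.5·0.0216) = 6.731.
The smallest integer exceeding 6.731 is 7.

7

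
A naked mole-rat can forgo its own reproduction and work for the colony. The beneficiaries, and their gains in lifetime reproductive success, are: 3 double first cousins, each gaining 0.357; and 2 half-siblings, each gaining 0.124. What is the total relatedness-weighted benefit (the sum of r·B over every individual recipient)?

r to a double first cousin = 1/4 (double first cousins share both grandparent pairs — four paths of length 4: r = 4·(1/2)^4 = 1/4).
r to a half-sibling = 0.25 (half-sibs share one parent — one path of length 2: r = (1/2)^2 = 1/4).
Summing one r·B term per recipient: 3·0.25·0.357 + 2·0.25·0.124 = 0.32975.

0.32975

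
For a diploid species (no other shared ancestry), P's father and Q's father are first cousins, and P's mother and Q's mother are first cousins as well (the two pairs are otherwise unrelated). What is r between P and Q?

0.0625

Wright's path rule: contributions from independent ancestry routes add.
P and Q are related in two ways: second cousins through their fathers (r = 1/32) and second cousins through their mothers (r = 1/32).
r = 1/32 + 1/32 = 0.0625.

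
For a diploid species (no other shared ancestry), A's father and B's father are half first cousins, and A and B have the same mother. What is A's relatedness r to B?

Relatedness sums over independent paths through distinct common ancestors.
A and B are related in two ways: half second cousins through their fathers (r = 1/64) and half-sibs through their shared mother (r = 1/4).
r = 1/64 + 1/4 = 0.265625.

0.265625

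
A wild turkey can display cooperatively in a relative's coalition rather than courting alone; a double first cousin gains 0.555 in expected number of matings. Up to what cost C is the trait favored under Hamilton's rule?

0.13875

r to a double first cousin = 0.25 (double first cousins share both grandparent pairs — four paths of length 4: r = 4·(1/2)^4 = 1/4).
Hamilton's rule: n·r·B > C, so the trait is favored while C < n·r·B = 1·0.25·0.555 = 0.13875.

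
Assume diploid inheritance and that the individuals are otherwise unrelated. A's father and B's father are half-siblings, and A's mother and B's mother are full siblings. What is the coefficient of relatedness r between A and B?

Independent pedigree routes through distinct common ancestors add.
A and B are related in two ways: half first cousins through their fathers (r = 1/16) and first cousins through their mothers (r = 1/8).
r = 1/16 + 1/8 = 3/16 = 0.1875.

0.1875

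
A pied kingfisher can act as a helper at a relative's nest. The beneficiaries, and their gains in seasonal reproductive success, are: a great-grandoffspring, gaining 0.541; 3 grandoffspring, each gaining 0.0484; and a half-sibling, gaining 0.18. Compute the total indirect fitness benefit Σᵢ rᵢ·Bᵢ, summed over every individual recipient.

0.148925

r to a great-grandoffspring = 0.125 (three parent–offspring links: r = (1/2)^3 = 1/8).
r to a grandoffspring = 0.25 (two parent–offspring links: r = (1/2)^2 = 1/4).
r to a half-sibling = 1/4 (half-sibs share one parent — one path of length 2: r = (1/2)^2 = 1/4).
Summing one r·B term per recipient: 1·0.125·0.541 + 3·0.25·0.0484 + 1·0.25·0.18 = 0.148925.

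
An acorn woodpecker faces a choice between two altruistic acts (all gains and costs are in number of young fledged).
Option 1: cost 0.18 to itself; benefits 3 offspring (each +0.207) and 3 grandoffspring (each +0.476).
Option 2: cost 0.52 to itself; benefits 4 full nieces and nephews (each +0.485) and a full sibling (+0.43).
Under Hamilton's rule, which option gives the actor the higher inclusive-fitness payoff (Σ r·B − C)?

Option 1

Option 1: r to an offspring = 0.5.
Option 1: r to a grandoffspring = 0.25.
Option 1: Σ r·B − C = (3·0.5·0.207 + 3·0.25·0.476) − 0.18 = 0.4875.
Option 2: r to a full niece or nephew = 0.25.
Option 2: r to a full sibling = 0.5.
Option 2: Σ r·B − C = (4·0.25·0.485 + 1·0.5·0.43) − 0.52 = 0.18.
Option 1 has the higher net inclusive-fitness payoff.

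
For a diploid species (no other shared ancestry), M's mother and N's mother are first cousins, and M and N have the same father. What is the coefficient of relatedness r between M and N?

Independent pedigree routes through distinct common ancestors add.
M and N are related in two ways: second cousins through their mothers (r = 1/32) and half-sibs through their shared father (r = 1/4).
r = 1/32 + 1/4 = 9/32 = 0.28125.

0.28125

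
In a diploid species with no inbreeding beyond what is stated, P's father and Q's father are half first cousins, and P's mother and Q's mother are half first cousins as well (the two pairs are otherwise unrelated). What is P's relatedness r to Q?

Relatedness sums over independent paths through distinct common ancestors.
P and Q are related in two ways: half second cousins through their fathers (r = 1/64) and half second cousins through their mothers (r = 1/64).
r = 1/64 + 1/64 = 1/32 = 0.03125.

0.03125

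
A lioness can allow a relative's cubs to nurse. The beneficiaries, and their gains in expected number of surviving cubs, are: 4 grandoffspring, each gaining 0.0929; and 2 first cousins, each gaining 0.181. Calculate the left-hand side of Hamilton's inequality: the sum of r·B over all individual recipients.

0.13815

r to a grandoffspring = 1/4 (two parent–offspring links: r = (1/2)^2 = 1/4).
r to a first cousin = 0.125 (first cousins share one grandparent pair — two paths of length 4: r = 2·(1/2)^4 = 1/8).
Summing one r·B term per recipient: 4·0.25·0.0929 + 2·0.125·0.181 = 0.13815.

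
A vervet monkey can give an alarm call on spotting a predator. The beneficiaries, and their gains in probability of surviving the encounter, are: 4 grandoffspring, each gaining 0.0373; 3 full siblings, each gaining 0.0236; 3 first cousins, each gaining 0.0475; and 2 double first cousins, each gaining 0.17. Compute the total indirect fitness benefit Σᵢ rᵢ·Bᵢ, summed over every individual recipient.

0.1755125

r to a grandoffspring = 1/4 (two parent–offspring links: r = (1/2)^2 = 1/4).
r to a full sibling = 0.5 (full sibs share both parents — two paths of length 2: r = 2·(1/2)^2 = 1/2).
r to a first cousin = 1/8 (first cousins share one grandparent pair — two paths of length 4: r = 2·(1/2)^4 = 1/8).
r to a double first cousin = 1/4 (double first cousins share both grandparent pairs — four paths of length 4: r = 4·(1/2)^4 = 1/4).
Summing one r·B term per recipient: 4·0.25·0.0373 + 3·0.5·0.0236 + 3·0.125·0.0475 + 2·0.25·0.17 = 0.1755125.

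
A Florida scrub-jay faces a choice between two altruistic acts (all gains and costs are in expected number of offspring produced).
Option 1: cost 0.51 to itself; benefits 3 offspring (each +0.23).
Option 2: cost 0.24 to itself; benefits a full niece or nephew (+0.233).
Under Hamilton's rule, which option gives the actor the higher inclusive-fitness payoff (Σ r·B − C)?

Option 1

Option 1: r to an offspring = 0.5.
Option 1: Σ r·B − C = (3·0.5·0.23) − 0.51 = -0.165.
Option 2: r to a full niece or nephew = 0.25.
Option 2: Σ r·B − C = (1·0.25·0.233) − 0.24 = -0.18175.
Option 1 has the higher net inclusive-fitness payoff.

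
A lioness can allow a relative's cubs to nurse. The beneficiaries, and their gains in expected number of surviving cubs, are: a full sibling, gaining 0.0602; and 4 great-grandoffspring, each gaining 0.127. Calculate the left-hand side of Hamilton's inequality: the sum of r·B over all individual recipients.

r to a full sibling = 1/2 (full sibs share both parents — two paths of length 2: r = 2·(1/2)^2 = 1/2).
r to a great-grandoffspring = 0.125 (three parent–offspring links: r = (1/2)^3 = 1/8).
Summing one r·B term per recipient: 1·0.5·0.0602 + 4·0.125·0.127 = 0.0936.

0.0936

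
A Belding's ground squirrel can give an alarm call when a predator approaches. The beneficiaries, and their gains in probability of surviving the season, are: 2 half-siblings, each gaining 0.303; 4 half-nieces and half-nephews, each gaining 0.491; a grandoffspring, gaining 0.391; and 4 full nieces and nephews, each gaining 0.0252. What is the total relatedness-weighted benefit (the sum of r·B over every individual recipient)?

r to a half-sibling = 1/4 (half-sibs share one parent — one path of length 2: r = (1/2)^2 = 1/4).
r to a half-niece or half-nephew = 0.125 (half-aunt/uncle↔niece/nephew: one path of length 3: r = (1/2)^3 = 1/8).
r to a grandoffspring = 1/4 (two parent–offspring links: r = (1/2)^2 = 1/4).
r to a full niece or nephew = 1/4 (full aunt/uncle↔niece/nephew: two paths of length 3 through the shared grandparent pair: r = 2·(1/2)^3 = 1/4).
Summing one r·B term per recipient: 2·0.25·0.303 + 4·0.125·0.491 + 1·0.25·0.391 + 4·0.25·0.0252 = 0.51995.

0.51995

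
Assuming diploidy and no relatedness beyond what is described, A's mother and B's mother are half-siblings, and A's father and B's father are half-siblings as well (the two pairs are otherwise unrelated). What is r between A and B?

Independent pedigree routes through distinct common ancestors add.
A and B are related in two ways: half first cousins through their mothers (r = 1/16) and half first cousins through their fathers (r = 1/16).
r = 1/16 + 1/16 = 0.125.

0.125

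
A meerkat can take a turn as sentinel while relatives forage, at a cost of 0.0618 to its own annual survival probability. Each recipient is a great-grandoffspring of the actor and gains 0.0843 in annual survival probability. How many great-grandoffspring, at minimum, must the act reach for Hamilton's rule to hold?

r to a great-grandoffspring = 1/8 (three parent–offspring links: r = (1/2)^3 = 1/8).
Hamilton's rule: n·r·B > C  ⇒  n > C/(r·B) = 0.0618/(0.125·0.0843) = 5.865.
The smallest integer exceeding 5.865 is 6.

6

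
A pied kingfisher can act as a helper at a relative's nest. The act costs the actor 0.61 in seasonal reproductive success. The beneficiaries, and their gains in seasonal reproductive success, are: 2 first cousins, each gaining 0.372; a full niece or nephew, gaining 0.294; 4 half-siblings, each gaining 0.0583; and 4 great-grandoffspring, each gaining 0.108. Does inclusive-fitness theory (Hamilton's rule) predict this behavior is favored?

No

Hamilton's rule: the trait is favored when the sum of r·B over every recipient exceeds the actor's cost C.
r to a first cousin = 1/8 (first cousins share one grandparent pair — two paths of length 4: r = 2·(1/2)^4 = 1/8).
r to a full niece or nephew = 1/4 (full aunt/uncle↔niece/nephew: two paths of length 3 through the shared grandparent pair: r = 2·(1/2)^3 = 1/4).
r to a half-sibling = 0.25 (half-sibs share one parent — one path of length 2: r = (1/2)^2 = 1/4).
r to a great-grandoffspring = 1/8 (three parent–offspring links: r = (1/2)^3 = 1/8).
Summing one r·B term per recipient: 2·0.125·0.372 + 1·0.25·0.294 + 4·0.25·0.0583 + 4·0.125·0.108 = 0.2788.
0.2788 < 0.61: the indirect benefit is less than the cost.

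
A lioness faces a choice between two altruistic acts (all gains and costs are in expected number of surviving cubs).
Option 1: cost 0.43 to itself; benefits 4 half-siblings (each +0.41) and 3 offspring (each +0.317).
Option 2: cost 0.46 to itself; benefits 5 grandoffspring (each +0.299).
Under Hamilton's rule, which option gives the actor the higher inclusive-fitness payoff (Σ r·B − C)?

Option 1

Option 1: r to a half-sibling = 0.25.
Option 1: r to an offspring = 0.5.
Option 1: Σ r·B − C = (4·0.25·0.41 + 3·0.5·0.317) − 0.43 = 0.4555.
Option 2: r to a grandoffspring = 0.25.
Option 2: Σ r·B − C = (5·0.25·0.299) − 0.46 = -0.08625.
Option 1 has the higher net inclusive-fitness payoff.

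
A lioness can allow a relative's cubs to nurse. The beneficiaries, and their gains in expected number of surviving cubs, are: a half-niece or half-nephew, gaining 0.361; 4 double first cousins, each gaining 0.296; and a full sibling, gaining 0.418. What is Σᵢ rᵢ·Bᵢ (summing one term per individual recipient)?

r to a half-niece or half-nephew = 1/8 (half-aunt/uncle↔niece/nephew: one path of length 3: r = (1/2)^3 = 1/8).
r to a double first cousin = 0.25 (double first cousins share both grandparent pairs — four paths of length 4: r = 4·(1/2)^4 = 1/4).
r to a full sibling = 1/2 (full sibs share both parents — two paths of length 2: r = 2·(1/2)^2 = 1/2).
Summing one r·B term per recipient: 1·0.125·0.361 + 4·0.25·0.296 + 1·0.5·0.418 = 0.550125.

0.550125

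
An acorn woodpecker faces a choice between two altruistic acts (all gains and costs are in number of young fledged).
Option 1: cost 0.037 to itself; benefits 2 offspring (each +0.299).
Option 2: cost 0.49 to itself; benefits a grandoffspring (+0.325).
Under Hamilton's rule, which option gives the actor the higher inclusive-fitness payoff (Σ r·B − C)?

Option 1: r to an offspring = 0.5.
Option 1: Σ r·B − C = (2·0.5·0.299) − 0.037 = 0.262.
Option 2: r to a grandoffspring = 0.25.
Option 2: Σ r·B − C = (1·0.25·0.325) − 0.49 = -0.40875.
Option 1 has the higher net inclusive-fitness payoff.

Option 1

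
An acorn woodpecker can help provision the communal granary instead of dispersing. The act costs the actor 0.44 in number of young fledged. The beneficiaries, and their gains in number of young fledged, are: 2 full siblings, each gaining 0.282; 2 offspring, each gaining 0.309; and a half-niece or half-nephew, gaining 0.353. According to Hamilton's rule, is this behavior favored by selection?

Yes

Hamilton's rule: the trait is favored when the sum of r·B over every recipient exceeds the actor's cost C.
r to a full sibling = 0.5 (full sibs share both parents — two paths of length 2: r = 2·(1/2)^2 = 1/2).
r to an offspring = 1/2 (one parent–offspring link: r = (1/2)^1 = 1/2).
r to a half-niece or half-nephew = 1/8 (half-aunt/uncle↔niece/nephew: one path of length 3: r = (1/2)^3 = 1/8).
Summing one r·B term per recipient: 2·0.5·0.282 + 2·0.5·0.309 + 1·0.125·0.353 = 0.635125.
0.635125 > 0.44: the indirect benefit exceeds the cost.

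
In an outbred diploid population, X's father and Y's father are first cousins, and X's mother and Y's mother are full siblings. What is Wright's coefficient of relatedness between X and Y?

With two independent routes of shared ancestry, r is the sum of the two contributions.
X and Y are related in two ways: second cousins through their fathers (r = 1/32) and first cousins through their mothers (r = 1/8).
r = 1/32 + 1/8 = 0.15625.

0.15625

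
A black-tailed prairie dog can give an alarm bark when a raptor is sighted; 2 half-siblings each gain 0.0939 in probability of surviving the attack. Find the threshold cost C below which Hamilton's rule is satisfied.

0.04695

r to a half-sibling = 0.25 (half-sibs share one parent — one path of length 2: r = (1/2)^2 = 1/4).
Hamilton's rule: n·r·B > C, so the trait is favored while C < n·r·B = 2·0.25·0.0939 = 0.04695.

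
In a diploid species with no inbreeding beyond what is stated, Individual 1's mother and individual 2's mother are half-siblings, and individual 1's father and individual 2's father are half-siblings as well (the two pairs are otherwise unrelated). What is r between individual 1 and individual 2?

With two independent routes of shared ancestry, r is the sum of the two contributions.
Individual 1 and individual 2 are related in two ways: half first cousins through their mothers (r = 1/16) and half first cousins through their fathers (r = 1/16).
r = 1/16 + 1/16 = 1/8 = 0.125.

0.125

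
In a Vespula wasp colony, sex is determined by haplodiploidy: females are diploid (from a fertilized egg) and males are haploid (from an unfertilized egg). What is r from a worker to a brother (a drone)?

0.25

Her haploid brother carries none of their father's genes and a random half of their mother's genome; that half matches the maternal half of her own genome with probability 1/2: r = 1/2 · 1/2 = 1/4.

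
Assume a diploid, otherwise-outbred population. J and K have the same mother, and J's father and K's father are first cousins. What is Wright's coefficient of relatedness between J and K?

0.28125

Wright's path rule: contributions from independent ancestry routes add.
J and K are related in two ways: half-sibs through their shared mother (r = 1/4) and second cousins through their fathers (r = 1/32).
r = 1/4 + 1/32 = 0.28125.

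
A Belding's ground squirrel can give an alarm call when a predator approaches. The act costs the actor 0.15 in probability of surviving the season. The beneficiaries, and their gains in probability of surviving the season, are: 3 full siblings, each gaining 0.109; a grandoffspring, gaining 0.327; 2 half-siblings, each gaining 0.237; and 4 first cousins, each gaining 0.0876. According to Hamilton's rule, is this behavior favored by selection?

Hamilton's rule: the trait is favored when the sum of r·B over every recipient exceeds the actor's cost C.
r to a full sibling = 0.5 (full sibs share both parents — two paths of length 2: r = 2·(1/2)^2 = 1/2).
r to a grandoffspring = 0.25 (two parent–offspring links: r = (1/2)^2 = 1/4).
r to a half-sibling = 0.25 (half-sibs share one parent — one path of length 2: r = (1/2)^2 = 1/4).
r to a first cousin = 1/8 (first cousins share one grandparent pair — two paths of length 4: r = 2·(1/2)^4 = 1/8).
Summing one r·B term per recipient: 3·0.5·0.109 + 1·0.25·0.327 + 2·0.25·0.237 + 4·0.125·0.0876 = 0.40755.
0.40755 > 0.15: the indirect benefit exceeds the cost.

Yes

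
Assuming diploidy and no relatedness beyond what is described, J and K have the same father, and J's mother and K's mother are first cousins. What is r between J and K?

Wright's path rule: contributions from independent ancestry routes add.
J and K are related in two ways: half-sibs through their shared father (r = 1/4) and second cousins through their mothers (r = 1/32).
r = 1/4 + 1/32 = 0.28125.

0.28125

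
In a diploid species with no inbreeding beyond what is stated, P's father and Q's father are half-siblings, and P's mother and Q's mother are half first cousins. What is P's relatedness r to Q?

Wright's path rule: contributions from independent ancestry routes add.
P and Q are related in two ways: half first cousins through their fathers (r = 1/16) and half second cousins through their mothers (r = 1/64).
r = 1/16 + 1/64 = 0.078125.

0.078125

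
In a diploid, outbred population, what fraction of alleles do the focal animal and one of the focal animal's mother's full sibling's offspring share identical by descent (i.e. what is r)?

Each parent–offspring link contributes a factor of 1/2, and independent paths through distinct common ancestors add.
First cousins share one grandparent pair — two paths of length 4: r = 2·(1/2)^4 = 1/8.

0.125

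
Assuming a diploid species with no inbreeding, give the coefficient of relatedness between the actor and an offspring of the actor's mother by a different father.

0.25

Each parent–offspring link contributes a factor of 1/2, and independent paths through distinct common ancestors add.
Half-sibs share one parent — one path of length 2: r = (1/2)^2 = 1/4.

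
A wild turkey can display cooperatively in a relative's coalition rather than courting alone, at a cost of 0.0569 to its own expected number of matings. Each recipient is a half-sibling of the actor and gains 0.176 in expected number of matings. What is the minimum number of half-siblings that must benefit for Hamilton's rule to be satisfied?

2

r to a half-sibling = 0.25 (half-sibs share one parent — one path of length 2: r = (1/2)^2 = 1/4).
Hamilton's rule: n·r·B > C  ⇒  n > C/(r·B) = 0.0569/(0.25·0.176) = 1.293.
The smallest integer exceeding 1.293 is 2.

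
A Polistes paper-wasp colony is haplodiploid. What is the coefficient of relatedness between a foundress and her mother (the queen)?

One meiotic link between diploid queen and diploid daughter: r = 1/2.

0.5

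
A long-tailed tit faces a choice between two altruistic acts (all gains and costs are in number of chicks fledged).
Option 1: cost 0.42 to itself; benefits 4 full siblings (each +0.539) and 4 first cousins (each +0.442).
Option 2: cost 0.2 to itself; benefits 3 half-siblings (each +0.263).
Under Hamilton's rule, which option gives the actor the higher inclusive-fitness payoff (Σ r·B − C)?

Option 1: r to a full sibling = 0.5.
Option 1: r to a first cousin = 0.125.
Option 1: Σ r·B − C = (4·0.5·0.539 + 4·0.125·0.442) − 0.42 = 0.879.
Option 2: r to a half-sibling = 0.25.
Option 2: Σ r·B − C = (3·0.25·0.263) − 0.2 = -0.00275.
Option 1 has the higher net inclusive-fitness payoff.

Option 1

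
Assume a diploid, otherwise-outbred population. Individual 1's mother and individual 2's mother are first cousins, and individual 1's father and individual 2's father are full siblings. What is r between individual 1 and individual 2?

0.15625

Independent pedigree routes through distinct common ancestors add.
Individual 1 and individual 2 are related in two ways: second cousins through their mothers (r = 1/32) and first cousins through their fathers (r = 1/8).
r = 1/32 + 1/8 = 5/32 = 0.15625.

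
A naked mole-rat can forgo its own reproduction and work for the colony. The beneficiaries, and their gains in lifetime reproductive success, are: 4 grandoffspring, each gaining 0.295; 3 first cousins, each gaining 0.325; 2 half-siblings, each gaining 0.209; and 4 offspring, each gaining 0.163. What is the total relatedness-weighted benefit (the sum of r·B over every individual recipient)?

r to a grandoffspring = 0.25 (two parent–offspring links: r = (1/2)^2 = 1/4).
r to a first cousin = 0.125 (first cousins share one grandparent pair — two paths of length 4: r = 2·(1/2)^4 = 1/8).
r to a half-sibling = 1/4 (half-sibs share one parent — one path of length 2: r = (1/2)^2 = 1/4).
r to an offspring = 0.5 (one parent–offspring link: r = (1/2)^1 = 1/2).
Summing one r·B term per recipient: 4·0.25·0.295 + 3·0.125·0.325 + 2·0.25·0.209 + 4·0.5·0.163 = 0.847375.

0.847375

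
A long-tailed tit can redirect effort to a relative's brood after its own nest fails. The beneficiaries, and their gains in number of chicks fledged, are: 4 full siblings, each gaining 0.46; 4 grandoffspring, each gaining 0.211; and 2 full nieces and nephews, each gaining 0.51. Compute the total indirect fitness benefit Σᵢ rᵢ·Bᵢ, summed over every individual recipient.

1.386

r to a full sibling = 1/2 (full sibs share both parents — two paths of length 2: r = 2·(1/2)^2 = 1/2).
r to a grandoffspring = 1/4 (two parent–offspring links: r = (1/2)^2 = 1/4).
r to a full niece or nephew = 1/4 (full aunt/uncle↔niece/nephew: two paths of length 3 through the shared grandparent pair: r = 2·(1/2)^3 = 1/4).
Summing one r·B term per recipient: 4·0.5·0.46 + 4·0.25·0.211 + 2·0.25·0.51 = 1.386.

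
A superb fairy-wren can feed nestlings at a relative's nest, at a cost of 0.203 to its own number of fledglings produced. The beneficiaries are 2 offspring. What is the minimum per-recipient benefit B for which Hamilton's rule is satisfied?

r to an offspring = 0.5 (one parent–offspring link: r = (1/2)^1 = 1/2).
Hamilton's rule with n recipients of equal r: n·r·B > C, so B > C/(n·r) = 0.203/(2·0.5) = 0.203.

0.203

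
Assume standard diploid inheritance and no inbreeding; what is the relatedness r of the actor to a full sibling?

0.5

Each parent–offspring link contributes a factor of 1/2, and independent paths through distinct common ancestors add.
Full sibs share both parents — two paths of length 2: r = 2·(1/2)^2 = 1/2.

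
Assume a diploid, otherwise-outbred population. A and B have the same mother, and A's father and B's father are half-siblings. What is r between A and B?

Wright's path rule: contributions from independent ancestry routes add.
A and B are related in two ways: half-sibs through their shared mother (r = 1/4) and half first cousins through their fathers (r = 1/16).
r = 1/4 + 1/16 = 0.3125.

0.3125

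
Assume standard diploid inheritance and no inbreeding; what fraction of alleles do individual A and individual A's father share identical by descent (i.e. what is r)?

Each parent–offspring link contributes a factor of 1/2, and independent paths through distinct common ancestors add.
One parent–offspring link: r = (1/2)^1 = 1/2.

0.5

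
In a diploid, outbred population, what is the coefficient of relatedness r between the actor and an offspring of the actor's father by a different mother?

Each parent–offspring link contributes a factor of 1/2, and independent paths through distinct common ancestors add.
Half-sibs share one parent — one path of length 2: r = (1/2)^2 = 1/4.

0.25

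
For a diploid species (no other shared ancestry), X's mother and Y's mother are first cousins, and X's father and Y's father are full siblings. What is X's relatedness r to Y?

0.15625

With two independent routes of shared ancestry, r is the sum of the two contributions.
X and Y are related in two ways: second cousins through their mothers (r = 1/32) and first cousins through their fathers (r = 1/8).
r = 1/32 + 1/8 = 5/32 = 0.15625.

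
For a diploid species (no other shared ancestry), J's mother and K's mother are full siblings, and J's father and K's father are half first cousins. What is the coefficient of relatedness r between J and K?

Relatedness sums over independent paths through distinct common ancestors.
J and K are related in two ways: first cousins through their mothers (r = 1/8) and half second cousins through their fathers (r = 1/64).
r = 1/8 + 1/64 = 9/64 = 0.140625.

0.140625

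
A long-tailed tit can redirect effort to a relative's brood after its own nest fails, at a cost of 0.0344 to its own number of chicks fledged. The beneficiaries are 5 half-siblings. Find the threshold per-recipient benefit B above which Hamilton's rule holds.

r to a half-sibling = 0.25 (half-sibs share one parent — one path of length 2: r = (1/2)^2 = 1/4).
Hamilton's rule with n recipients of equal r: n·r·B > C, so B > C/(n·r) = 0.0344/(5·0.25) = 0.0275.

0.0275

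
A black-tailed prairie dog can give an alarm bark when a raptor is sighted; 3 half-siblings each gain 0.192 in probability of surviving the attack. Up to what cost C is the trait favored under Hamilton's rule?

0.144

r to a half-sibling = 0.25 (half-sibs share one parent — one path of length 2: r = (1/2)^2 = 1/4).
Hamilton's rule: n·r·B > C, so the trait is favored while C < n·r·B = 3·0.25·0.192 = 0.144.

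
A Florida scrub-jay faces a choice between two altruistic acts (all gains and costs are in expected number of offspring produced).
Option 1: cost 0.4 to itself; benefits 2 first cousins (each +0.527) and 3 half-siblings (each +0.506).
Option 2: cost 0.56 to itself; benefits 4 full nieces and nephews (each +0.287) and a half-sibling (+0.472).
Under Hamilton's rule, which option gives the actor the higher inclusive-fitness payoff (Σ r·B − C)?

Option 1: r to a first cousin = 0.125.
Option 1: r to a half-sibling = 0.25.
Option 1: Σ r·B − C = (2·0.125·0.527 + 3·0.25·0.506) − 0.4 = 0.11125.
Option 2: r to a full niece or nephew = 0.25.
Option 2: r to a half-sibling = 0.25.
Option 2: Σ r·B − C = (4·0.25·0.287 + 1·0.25·0.472) − 0.56 = -0.155.
Option 1 has the higher net inclusive-fitness payoff.

Option 1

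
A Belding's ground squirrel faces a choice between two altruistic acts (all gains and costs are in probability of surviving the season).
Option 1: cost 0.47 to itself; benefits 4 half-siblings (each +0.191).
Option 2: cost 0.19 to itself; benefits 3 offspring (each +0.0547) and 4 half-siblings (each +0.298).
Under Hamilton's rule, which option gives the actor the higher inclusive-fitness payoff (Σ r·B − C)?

Option 2

Option 1: r to a half-sibling = 0.25.
Option 1: Σ r·B − C = (4·0.25·0.191) − 0.47 = -0.279.
Option 2: r to an offspring = 0.5.
Option 2: r to a half-sibling = 0.25.
Option 2: Σ r·B − C = (3·0.5·0.0547 + 4·0.25·0.298) − 0.19 = 0.19005.
Option 2 has the higher net inclusive-fitness payoff.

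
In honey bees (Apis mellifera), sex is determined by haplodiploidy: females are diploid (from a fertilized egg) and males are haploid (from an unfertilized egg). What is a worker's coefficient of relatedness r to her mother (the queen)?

One meiotic link between diploid queen and diploid daughter: r = 1/2.

0.5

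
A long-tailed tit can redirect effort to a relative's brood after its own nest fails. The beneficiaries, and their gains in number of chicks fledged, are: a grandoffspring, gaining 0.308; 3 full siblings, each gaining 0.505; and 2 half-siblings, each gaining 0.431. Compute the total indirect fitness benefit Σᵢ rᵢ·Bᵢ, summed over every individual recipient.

r to a grandoffspring = 0.25 (two parent–offspring links: r = (1/2)^2 = 1/4).
r to a full sibling = 0.5 (full sibs share both parents — two paths of length 2: r = 2·(1/2)^2 = 1/2).
r to a half-sibling = 1/4 (half-sibs share one parent — one path of length 2: r = (1/2)^2 = 1/4).
Summing one r·B term per recipient: 1·0.25·0.308 + 3·0.5·0.505 + 2·0.25·0.431 = 1.05.

1.05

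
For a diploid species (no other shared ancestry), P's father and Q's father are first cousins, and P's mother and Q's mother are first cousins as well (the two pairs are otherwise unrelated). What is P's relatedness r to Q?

Relatedness sums over independent paths through distinct common ancestors.
P and Q are related in two ways: second cousins through their fathers (r = 1/32) and second cousins through their mothers (r = 1/32).
r = 1/32 + 1/32 = 1/16 = 0.0625.

0.0625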